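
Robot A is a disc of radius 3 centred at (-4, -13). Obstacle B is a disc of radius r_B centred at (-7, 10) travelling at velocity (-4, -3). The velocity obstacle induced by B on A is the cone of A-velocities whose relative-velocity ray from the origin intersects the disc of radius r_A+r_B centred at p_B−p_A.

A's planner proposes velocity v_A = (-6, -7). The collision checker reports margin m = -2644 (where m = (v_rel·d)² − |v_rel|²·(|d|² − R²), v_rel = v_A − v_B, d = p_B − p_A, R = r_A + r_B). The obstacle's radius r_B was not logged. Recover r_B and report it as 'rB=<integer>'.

m = -2644
d = (-3, 23);  v_rel = (-2, -4),  |v_rel|² = 20
v_rel×d = (-2)·(23) − (-4)·(-3) = -58
since m = R²·20 − (-58)²:  R² = (3364 + -2644) / 20 = 36
R = √36 = 6  ⇒  r_B = 6 − 3 = 3

rB=3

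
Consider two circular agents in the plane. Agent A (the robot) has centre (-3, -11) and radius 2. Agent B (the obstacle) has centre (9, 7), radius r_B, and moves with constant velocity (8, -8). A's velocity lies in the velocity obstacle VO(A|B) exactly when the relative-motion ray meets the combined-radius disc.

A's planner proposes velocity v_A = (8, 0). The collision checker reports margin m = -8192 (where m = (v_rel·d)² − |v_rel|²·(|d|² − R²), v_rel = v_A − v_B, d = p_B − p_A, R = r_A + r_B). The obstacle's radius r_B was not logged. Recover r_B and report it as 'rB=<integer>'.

m = -8192
d = (12, 18);  v_rel = (0, 8),  |v_rel|² = 64
v_rel×d = (0)·(18) − (8)·(12) = -96
since m = R²·64 − (-96)²:  R² = (9216 + -8192) / 64 = 16
R = √16 = 4  ⇒  r_B = 4 − 2 = 2

rB=2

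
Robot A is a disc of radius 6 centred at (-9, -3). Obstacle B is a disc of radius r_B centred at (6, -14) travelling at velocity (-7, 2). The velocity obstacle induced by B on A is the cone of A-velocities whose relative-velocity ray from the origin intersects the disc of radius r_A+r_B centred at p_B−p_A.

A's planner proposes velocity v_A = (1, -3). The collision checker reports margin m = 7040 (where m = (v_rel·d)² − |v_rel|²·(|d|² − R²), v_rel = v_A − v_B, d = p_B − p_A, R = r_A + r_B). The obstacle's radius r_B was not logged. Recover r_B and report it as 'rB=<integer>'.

m = 7040
d = (15, -11);  v_rel = (8, -5),  |v_rel|² = 89
v_rel×d = (8)·(-11) − (-5)·(15) = -13
since m = R²·89 − (-13)²:  R² = (169 + 7040) / 89 = 81
R = √81 = 9  ⇒  r_B = 9 − 6 = 3

rB=3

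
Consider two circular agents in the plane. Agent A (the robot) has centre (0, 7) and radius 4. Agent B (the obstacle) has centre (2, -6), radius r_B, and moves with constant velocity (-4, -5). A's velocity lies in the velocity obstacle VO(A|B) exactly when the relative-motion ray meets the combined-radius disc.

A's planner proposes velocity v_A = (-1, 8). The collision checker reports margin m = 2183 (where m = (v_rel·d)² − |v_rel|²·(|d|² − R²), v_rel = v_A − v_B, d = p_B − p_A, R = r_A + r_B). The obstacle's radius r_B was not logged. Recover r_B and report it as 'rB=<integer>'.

m = 2183
d = (2, -13);  v_rel = (3, 13),  |v_rel|² = 178
v_rel×d = (3)·(-13) − (13)·(2) = -65
since m = R²·178 − (-65)²:  R² = (4225 + 2183) / 178 = 36
R = √36 = 6  ⇒  r_B = 6 − 4 = 2

rB=2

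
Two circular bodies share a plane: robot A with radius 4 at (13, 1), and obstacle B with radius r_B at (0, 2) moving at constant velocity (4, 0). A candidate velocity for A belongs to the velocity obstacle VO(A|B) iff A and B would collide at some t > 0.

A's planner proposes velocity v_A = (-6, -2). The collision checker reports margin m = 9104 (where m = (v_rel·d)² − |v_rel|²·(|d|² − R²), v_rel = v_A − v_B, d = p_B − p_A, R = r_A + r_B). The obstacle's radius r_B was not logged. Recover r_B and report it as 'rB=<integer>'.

m = 9104
d = (-13, 1);  v_rel = (-10, -2),  |v_rel|² = 104
v_rel×d = (-10)·(1) − (-2)·(-13) = -36
since m = R²·104 − (-36)²:  R² = (1296 + 9104) / 104 = 100
R = √100 = 10  ⇒  r_B = 10 − 4 = 6

rB=6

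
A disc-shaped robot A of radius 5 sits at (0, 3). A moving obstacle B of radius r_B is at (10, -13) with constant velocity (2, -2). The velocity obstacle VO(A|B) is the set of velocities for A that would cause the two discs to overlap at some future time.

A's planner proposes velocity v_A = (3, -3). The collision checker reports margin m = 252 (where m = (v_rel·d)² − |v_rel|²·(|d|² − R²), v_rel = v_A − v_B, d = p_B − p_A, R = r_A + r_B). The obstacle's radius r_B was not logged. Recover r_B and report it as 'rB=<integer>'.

m = 252
d = (10, -16);  v_rel = (1, -1),  |v_rel|² = 2
v_rel×d = (1)·(-16) − (-1)·(10) = -6
since m = R²·2 − (-6)²:  R² = (36 + 252) / 2 = 144
R = √144 = 12  ⇒  r_B = 12 − 5 = 7

rB=7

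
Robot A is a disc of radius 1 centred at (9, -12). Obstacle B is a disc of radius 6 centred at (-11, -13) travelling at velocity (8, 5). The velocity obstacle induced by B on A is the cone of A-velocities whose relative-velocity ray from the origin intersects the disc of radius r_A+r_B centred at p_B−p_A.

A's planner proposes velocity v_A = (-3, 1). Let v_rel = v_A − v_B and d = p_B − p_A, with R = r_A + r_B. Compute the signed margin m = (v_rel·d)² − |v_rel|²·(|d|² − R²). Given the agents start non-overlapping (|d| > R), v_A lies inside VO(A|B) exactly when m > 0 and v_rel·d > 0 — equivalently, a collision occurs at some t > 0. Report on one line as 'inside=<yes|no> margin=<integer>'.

d = (-20, -1),  |d|² = 401;  R = 1+6 = 7,  c = 401−7² = 352
v_rel = (-11, -4),  |v_rel|² = 137;  v_rel·d = (-11)·(-20) + (-4)·(-1) = 224
137·t² − 448·t + 352 = 0  ⇒  m = 224² − 137·352 = 1952
m = 1952 > 0,  v_rel·d = 224 > 0  ⇒  inside

inside=yes margin=1952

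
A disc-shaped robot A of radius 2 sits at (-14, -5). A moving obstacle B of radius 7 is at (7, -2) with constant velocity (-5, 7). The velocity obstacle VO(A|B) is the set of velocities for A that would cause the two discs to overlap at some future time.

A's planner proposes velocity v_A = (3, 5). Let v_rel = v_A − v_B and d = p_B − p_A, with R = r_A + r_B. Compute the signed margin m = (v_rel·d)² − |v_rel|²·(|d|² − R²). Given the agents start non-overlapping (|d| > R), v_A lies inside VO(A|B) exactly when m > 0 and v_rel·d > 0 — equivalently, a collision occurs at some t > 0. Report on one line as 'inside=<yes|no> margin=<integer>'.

d = (21, 3),  |d|² = 450;  R = 2+7 = 9,  c = 450−9² = 369
v_rel = (8, -2),  |v_rel|² = 68;  v_rel·d = (8)·(21) + (-2)·(3) = 162
68·t² − 324·t + 369 = 0  ⇒  m = 162² − 68·369 = 1152
m = 1152 > 0,  v_rel·d = 162 > 0  ⇒  inside

inside=yes margin=1152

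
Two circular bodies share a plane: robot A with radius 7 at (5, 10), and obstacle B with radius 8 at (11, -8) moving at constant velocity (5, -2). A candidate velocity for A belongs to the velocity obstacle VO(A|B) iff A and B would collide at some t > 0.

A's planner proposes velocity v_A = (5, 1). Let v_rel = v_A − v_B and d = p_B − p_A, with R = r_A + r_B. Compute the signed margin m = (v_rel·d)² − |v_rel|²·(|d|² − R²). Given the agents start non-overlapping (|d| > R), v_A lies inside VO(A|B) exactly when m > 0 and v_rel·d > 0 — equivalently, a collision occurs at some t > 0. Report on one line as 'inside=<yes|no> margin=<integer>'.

d = (6, -18),  |d|² = 360;  R = 7+8 = 15,  c = 360−15² = 135
v_rel = (0, 3),  |v_rel|² = 9;  v_rel·d = (0)·(6) + (3)·(-18) = -54
9·t² + 108·t + 135 = 0  ⇒  m = (-54)² − 9·135 = 1701
m = 1701 > 0,  v_rel·d = -54 < 0  ⇒  outside

inside=no margin=1701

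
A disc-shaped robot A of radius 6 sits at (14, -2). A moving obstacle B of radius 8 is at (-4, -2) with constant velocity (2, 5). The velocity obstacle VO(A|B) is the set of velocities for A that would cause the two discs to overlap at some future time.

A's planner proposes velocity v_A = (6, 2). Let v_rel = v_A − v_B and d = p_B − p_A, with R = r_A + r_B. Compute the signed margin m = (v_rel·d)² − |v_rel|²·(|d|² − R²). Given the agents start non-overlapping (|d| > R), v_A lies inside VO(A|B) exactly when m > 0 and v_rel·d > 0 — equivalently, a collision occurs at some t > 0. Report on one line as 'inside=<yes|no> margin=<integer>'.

d = (-18, 0),  |d|² = 324;  R = 6+8 = 14,  c = 324−14² = 128
v_rel = (4, -3),  |v_rel|² = 25;  v_rel·d = (4)·(-18) + (-3)·(0) = -72
25·t² + 144·t + 128 = 0  ⇒  m = (-72)² − 25·128 = 1984
m = 1984 > 0,  v_rel·d = -72 < 0  ⇒  outside

inside=no margin=1984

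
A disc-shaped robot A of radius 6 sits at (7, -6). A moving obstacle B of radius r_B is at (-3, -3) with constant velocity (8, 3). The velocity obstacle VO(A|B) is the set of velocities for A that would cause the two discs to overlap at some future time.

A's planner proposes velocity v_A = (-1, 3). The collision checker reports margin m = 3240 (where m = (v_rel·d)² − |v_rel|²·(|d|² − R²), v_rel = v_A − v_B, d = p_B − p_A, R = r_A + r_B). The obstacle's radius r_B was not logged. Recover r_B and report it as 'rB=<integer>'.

m = 3240
d = (-10, 3);  v_rel = (-9, 0),  |v_rel|² = 81
v_rel×d = (-9)·(3) − (0)·(-10) = -27
since m = R²·81 − (-27)²:  R² = (729 + 3240) / 81 = 49
R = √49 = 7  ⇒  r_B = 7 − 6 = 1

rB=1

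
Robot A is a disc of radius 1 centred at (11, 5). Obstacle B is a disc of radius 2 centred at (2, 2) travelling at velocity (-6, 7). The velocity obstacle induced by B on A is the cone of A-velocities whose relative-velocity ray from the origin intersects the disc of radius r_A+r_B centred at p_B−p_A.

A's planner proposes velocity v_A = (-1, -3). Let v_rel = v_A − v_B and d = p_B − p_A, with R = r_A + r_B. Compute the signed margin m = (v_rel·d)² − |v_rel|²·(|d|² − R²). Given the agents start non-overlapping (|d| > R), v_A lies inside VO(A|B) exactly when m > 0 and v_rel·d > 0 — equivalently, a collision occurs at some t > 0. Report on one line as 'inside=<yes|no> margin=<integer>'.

d = (-9, -3),  |d|² = 90;  R = 1+2 = 3,  c = 90−3² = 81
v_rel = (5, -10),  |v_rel|² = 125;  v_rel·d = (5)·(-9) + (-10)·(-3) = -15
125·t² + 30·t + 81 = 0  ⇒  m = (-15)² − 125·81 = -9900
m = -9900 < 0,  v_rel·d = -15 < 0  ⇒  outside

inside=no margin=-9900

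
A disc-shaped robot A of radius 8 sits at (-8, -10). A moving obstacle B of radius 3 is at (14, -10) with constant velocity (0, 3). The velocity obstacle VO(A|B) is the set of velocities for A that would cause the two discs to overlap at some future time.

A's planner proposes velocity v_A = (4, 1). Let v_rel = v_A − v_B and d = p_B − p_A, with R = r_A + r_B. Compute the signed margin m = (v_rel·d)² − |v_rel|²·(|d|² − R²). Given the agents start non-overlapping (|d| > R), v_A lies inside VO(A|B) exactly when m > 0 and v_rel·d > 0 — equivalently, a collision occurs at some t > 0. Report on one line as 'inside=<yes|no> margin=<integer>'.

d = (22, 0),  |d|² = 484;  R = 8+3 = 11,  c = 484−11² = 363
v_rel = (4, -2),  |v_rel|² = 20;  v_rel·d = (4)·(22) + (-2)·(0) = 88
20·t² − 176·t + 363 = 0  ⇒  m = 88² − 20·363 = 484
m = 484 > 0,  v_rel·d = 88 > 0  ⇒  inside

inside=yes margin=484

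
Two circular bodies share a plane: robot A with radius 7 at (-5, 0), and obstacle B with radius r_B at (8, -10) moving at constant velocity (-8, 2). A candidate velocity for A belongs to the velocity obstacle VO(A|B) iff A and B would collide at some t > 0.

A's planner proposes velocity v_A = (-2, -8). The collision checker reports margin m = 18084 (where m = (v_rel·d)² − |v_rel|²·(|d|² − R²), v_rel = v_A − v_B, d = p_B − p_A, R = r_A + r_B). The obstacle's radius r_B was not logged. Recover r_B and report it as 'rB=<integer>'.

m = 18084
d = (13, -10);  v_rel = (6, -10),  |v_rel|² = 136
v_rel×d = (6)·(-10) − (-10)·(13) = 70
since m = R²·136 − 70²:  R² = (4900 + 18084) / 136 = 169
R = √169 = 13  ⇒  r_B = 13 − 7 = 6

rB=6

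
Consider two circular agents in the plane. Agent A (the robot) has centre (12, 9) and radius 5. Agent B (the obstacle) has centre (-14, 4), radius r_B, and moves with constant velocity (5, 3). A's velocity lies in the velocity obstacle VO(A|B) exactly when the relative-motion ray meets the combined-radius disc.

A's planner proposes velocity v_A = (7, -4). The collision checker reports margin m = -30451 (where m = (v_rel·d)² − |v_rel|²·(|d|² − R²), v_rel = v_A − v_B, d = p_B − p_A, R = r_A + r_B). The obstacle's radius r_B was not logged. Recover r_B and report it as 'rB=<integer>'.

m = -30451
d = (-26, -5);  v_rel = (2, -7),  |v_rel|² = 53
v_rel×d = (2)·(-5) − (-7)·(-26) = -192
since m = R²·53 − (-192)²:  R² = (36864 + -30451) / 53 = 121
R = √121 = 11  ⇒  r_B = 11 − 5 = 6

rB=6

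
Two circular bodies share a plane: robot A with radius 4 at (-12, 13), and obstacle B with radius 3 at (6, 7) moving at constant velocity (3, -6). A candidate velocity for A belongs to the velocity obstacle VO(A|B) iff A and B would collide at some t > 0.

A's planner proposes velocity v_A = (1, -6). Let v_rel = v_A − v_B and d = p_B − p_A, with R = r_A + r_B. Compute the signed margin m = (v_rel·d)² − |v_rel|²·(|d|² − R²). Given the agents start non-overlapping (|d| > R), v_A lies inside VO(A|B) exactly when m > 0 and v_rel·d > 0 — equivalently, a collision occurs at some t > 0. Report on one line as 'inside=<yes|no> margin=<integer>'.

d = (18, -6),  |d|² = 360;  R = 4+3 = 7,  c = 360−7² = 311
v_rel = (-2, 0),  |v_rel|² = 4;  v_rel·d = (-2)·(18) + (0)·(-6) = -36
4·t² + 72·t + 311 = 0  ⇒  m = (-36)² − 4·311 = 52
m = 52 > 0,  v_rel·d = -36 < 0  ⇒  outside

inside=no margin=52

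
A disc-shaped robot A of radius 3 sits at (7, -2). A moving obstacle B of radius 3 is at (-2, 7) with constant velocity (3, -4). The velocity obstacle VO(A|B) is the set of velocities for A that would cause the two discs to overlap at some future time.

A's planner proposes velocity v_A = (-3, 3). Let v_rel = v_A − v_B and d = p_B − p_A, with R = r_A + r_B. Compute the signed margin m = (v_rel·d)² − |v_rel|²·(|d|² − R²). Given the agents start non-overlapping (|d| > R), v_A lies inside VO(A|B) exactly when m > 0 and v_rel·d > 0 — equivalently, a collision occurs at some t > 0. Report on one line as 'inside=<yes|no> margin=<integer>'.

d = (-9, 9),  |d|² = 162;  R = 3+3 = 6,  c = 162−6² = 126
v_rel = (-6, 7),  |v_rel|² = 85;  v_rel·d = (-6)·(-9) + (7)·(9) = 117
85·t² − 234·t + 126 = 0  ⇒  m = 117² − 85·126 = 2979
m = 2979 > 0,  v_rel·d = 117 > 0  ⇒  inside

inside=yes margin=2979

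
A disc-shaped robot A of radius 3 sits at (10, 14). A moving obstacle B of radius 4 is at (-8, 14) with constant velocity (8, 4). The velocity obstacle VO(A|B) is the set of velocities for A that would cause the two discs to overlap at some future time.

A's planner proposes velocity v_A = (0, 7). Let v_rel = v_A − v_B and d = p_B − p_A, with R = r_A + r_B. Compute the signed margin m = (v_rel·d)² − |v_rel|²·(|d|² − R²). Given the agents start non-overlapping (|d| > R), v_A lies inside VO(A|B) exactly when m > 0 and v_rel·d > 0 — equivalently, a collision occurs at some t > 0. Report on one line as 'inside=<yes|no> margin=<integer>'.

d = (-18, 0),  |d|² = 324;  R = 3+4 = 7,  c = 324−7² = 275
v_rel = (-8, 3),  |v_rel|² = 73;  v_rel·d = (-8)·(-18) + (3)·(0) = 144
73·t² − 288·t + 275 = 0  ⇒  m = 144² − 73·275 = 661
m = 661 > 0,  v_rel·d = 144 > 0  ⇒  inside

inside=yes margin=661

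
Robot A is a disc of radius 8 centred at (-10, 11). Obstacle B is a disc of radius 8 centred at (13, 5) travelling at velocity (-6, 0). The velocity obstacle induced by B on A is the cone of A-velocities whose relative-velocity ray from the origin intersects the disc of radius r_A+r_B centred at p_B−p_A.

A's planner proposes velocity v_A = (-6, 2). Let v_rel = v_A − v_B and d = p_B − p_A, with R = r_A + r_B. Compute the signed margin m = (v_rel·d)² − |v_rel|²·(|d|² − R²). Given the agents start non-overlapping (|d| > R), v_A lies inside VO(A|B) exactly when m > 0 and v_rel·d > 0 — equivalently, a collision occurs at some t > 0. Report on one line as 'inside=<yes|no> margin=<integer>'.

d = (23, -6),  |d|² = 565;  R = 8+8 = 16,  c = 565−16² = 309
v_rel = (0, 2),  |v_rel|² = 4;  v_rel·d = (0)·(23) + (2)·(-6) = -12
4·t² + 24·t + 309 = 0  ⇒  m = (-12)² − 4·309 = -1092
m = -1092 < 0,  v_rel·d = -12 < 0  ⇒  outside

inside=no margin=-1092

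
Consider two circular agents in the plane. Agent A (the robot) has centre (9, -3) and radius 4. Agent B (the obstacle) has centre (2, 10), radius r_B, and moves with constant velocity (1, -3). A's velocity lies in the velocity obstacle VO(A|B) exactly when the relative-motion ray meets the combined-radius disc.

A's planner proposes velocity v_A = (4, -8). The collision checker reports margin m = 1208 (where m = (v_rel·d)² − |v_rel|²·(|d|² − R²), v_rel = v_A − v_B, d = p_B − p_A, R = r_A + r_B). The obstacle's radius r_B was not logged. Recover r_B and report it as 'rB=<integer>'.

m = 1208
d = (-7, 13);  v_rel = (3, -5),  |v_rel|² = 34
v_rel×d = (3)·(13) − (-5)·(-7) = 4
since m = R²·34 − 4²:  R² = (16 + 1208) / 34 = 36
R = √36 = 6  ⇒  r_B = 6 − 4 = 2

rB=2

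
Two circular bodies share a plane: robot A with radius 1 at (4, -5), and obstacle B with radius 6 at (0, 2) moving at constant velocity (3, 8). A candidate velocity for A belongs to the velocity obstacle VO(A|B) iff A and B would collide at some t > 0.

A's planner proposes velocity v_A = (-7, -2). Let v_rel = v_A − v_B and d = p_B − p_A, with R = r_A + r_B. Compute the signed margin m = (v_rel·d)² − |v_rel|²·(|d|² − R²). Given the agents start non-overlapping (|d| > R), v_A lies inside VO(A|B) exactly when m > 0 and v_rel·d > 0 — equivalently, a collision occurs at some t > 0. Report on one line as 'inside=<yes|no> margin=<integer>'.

d = (-4, 7),  |d|² = 65;  R = 1+6 = 7,  c = 65−7² = 16
v_rel = (-10, -10),  |v_rel|² = 200;  v_rel·d = (-10)·(-4) + (-10)·(7) = -30
200·t² + 60·t + 16 = 0  ⇒  m = (-30)² − 200·16 = -2300
m = -2300 < 0,  v_rel·d = -30 < 0  ⇒  outside

inside=no margin=-2300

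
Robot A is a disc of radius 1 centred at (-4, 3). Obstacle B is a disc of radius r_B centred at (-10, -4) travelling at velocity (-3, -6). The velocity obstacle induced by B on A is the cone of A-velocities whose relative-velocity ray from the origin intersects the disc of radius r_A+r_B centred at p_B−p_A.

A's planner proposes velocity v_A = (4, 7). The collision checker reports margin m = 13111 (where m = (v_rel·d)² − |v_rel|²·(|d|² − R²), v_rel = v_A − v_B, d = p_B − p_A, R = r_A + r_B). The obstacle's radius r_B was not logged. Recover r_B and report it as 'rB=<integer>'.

m = 13111
d = (-6, -7);  v_rel = (7, 13),  |v_rel|² = 218
v_rel×d = (7)·(-7) − (13)·(-6) = 29
since m = R²·218 − 29²:  R² = (841 + 13111) / 218 = 64
R = √64 = 8  ⇒  r_B = 8 − 1 = 7

rB=7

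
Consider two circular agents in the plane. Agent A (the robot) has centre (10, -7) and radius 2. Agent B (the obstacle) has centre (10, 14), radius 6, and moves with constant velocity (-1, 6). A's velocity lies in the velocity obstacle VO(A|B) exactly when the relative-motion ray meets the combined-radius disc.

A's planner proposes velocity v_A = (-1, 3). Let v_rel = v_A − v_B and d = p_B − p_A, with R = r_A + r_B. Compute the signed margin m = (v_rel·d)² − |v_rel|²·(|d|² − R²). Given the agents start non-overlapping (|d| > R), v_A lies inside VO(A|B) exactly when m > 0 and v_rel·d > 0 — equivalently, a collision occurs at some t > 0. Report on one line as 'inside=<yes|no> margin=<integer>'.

d = (0, 21),  |d|² = 441;  R = 2+6 = 8,  c = 441−8² = 377
v_rel = (0, -3),  |v_rel|² = 9;  v_rel·d = (0)·(0) + (-3)·(21) = -63
9·t² + 126·t + 377 = 0  ⇒  m = (-63)² − 9·377 = 576
m = 576 > 0,  v_rel·d = -63 < 0  ⇒  outside

inside=no margin=576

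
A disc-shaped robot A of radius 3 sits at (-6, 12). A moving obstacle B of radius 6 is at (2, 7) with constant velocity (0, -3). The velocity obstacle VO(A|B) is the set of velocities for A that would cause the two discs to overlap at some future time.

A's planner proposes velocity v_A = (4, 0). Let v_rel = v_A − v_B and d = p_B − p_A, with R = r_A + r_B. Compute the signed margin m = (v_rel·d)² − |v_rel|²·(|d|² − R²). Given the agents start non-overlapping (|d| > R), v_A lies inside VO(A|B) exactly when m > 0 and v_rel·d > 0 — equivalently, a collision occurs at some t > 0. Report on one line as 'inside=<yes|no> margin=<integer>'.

d = (8, -5),  |d|² = 89;  R = 3+6 = 9,  c = 89−9² = 8
v_rel = (4, 3),  |v_rel|² = 25;  v_rel·d = (4)·(8) + (3)·(-5) = 17
25·t² − 34·t + 8 = 0  ⇒  m = 17² − 25·8 = 89
m = 89 > 0,  v_rel·d = 17 > 0  ⇒  inside

inside=yes margin=89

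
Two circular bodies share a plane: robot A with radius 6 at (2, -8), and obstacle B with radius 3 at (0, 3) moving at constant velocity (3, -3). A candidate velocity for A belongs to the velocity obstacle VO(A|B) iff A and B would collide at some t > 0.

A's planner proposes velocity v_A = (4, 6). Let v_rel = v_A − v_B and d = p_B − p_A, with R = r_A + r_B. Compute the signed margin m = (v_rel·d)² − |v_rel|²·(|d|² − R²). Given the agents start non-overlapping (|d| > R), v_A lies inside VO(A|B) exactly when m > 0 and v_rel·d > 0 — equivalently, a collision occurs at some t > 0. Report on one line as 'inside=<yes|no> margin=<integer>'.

d = (-2, 11),  |d|² = 125;  R = 6+3 = 9,  c = 125−9² = 44
v_rel = (1, 9),  |v_rel|² = 82;  v_rel·d = (1)·(-2) + (9)·(11) = 97
82·t² − 194·t + 44 = 0  ⇒  m = 97² − 82·44 = 5801
m = 5801 > 0,  v_rel·d = 97 > 0  ⇒  inside

inside=yes margin=5801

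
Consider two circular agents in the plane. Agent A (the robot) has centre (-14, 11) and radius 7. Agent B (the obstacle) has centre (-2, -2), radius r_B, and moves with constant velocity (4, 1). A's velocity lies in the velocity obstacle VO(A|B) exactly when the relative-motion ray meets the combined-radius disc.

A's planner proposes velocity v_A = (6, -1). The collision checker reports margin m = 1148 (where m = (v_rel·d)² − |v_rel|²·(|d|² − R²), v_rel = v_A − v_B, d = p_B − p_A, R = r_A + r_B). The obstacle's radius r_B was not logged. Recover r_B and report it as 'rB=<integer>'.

m = 1148
d = (12, -13);  v_rel = (2, -2),  |v_rel|² = 8
v_rel×d = (2)·(-13) − (-2)·(12) = -2
since m = R²·8 − (-2)²:  R² = (4 + 1148) / 8 = 144
R = √144 = 12  ⇒  r_B = 12 − 7 = 5

rB=5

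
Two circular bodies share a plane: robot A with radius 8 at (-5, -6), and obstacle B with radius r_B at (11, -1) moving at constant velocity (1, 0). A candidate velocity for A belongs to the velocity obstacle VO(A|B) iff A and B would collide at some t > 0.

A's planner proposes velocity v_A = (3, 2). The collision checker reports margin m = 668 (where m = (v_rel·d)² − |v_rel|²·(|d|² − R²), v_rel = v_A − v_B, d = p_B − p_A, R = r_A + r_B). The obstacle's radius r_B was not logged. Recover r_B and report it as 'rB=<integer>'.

m = 668
d = (16, 5);  v_rel = (2, 2),  |v_rel|² = 8
v_rel×d = (2)·(5) − (2)·(16) = -22
since m = R²·8 − (-22)²:  R² = (484 + 668) / 8 = 144
R = √144 = 12  ⇒  r_B = 12 − 8 = 4

rB=4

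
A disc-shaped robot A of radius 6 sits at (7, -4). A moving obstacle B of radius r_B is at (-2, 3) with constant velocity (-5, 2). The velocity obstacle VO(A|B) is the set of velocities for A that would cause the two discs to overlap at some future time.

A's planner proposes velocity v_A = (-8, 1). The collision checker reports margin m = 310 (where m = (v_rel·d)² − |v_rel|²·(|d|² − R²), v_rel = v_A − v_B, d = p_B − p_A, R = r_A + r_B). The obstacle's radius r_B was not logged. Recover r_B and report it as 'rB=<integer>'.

m = 310
d = (-9, 7);  v_rel = (-3, -1),  |v_rel|² = 10
v_rel×d = (-3)·(7) − (-1)·(-9) = -30
since m = R²·10 − (-30)²:  R² = (900 + 310) / 10 = 121
R = √121 = 11  ⇒  r_B = 11 − 6 = 5

rB=5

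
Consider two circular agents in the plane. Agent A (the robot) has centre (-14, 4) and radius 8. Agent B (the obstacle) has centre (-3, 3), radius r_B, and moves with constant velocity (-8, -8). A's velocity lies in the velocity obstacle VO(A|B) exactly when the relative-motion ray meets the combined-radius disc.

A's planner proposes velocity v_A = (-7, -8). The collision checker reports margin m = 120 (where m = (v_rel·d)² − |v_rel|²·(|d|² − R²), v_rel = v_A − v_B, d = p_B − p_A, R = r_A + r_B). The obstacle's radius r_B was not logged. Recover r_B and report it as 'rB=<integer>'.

m = 120
d = (11, -1);  v_rel = (1, 0),  |v_rel|² = 1
v_rel×d = (1)·(-1) − (0)·(11) = -1
since m = R²·1 − (-1)²:  R² = (1 + 120) / 1 = 121
R = √121 = 11  ⇒  r_B = 11 − 8 = 3

rB=3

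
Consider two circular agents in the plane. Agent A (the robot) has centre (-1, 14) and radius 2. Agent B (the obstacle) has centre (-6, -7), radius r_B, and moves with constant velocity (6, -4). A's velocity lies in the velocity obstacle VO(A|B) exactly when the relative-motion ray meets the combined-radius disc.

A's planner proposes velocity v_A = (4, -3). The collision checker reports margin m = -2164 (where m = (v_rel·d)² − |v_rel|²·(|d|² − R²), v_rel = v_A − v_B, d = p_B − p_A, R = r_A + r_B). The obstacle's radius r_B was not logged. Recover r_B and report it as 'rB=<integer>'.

m = -2164
d = (-5, -21);  v_rel = (-2, 1),  |v_rel|² = 5
v_rel×d = (-2)·(-21) − (1)·(-5) = 47
since m = R²·5 − 47²:  R² = (2209 + -2164) / 5 = 9
R = √9 = 3  ⇒  r_B = 3 − 2 = 1

rB=1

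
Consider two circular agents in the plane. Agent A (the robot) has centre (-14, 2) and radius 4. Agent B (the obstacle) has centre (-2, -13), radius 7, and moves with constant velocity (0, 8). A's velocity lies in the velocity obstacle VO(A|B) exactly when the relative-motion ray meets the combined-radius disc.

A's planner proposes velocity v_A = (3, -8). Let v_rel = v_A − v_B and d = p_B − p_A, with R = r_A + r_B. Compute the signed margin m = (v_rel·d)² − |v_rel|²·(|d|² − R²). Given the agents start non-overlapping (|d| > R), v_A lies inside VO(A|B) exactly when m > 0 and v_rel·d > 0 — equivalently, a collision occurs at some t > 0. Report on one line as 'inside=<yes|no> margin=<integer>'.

d = (12, -15),  |d|² = 369;  R = 4+7 = 11,  c = 369−11² = 248
v_rel = (3, -16),  |v_rel|² = 265;  v_rel·d = (3)·(12) + (-16)·(-15) = 276
265·t² − 552·t + 248 = 0  ⇒  m = 276² − 265·248 = 10456
m = 10456 > 0,  v_rel·d = 276 > 0  ⇒  inside

inside=yes margin=10456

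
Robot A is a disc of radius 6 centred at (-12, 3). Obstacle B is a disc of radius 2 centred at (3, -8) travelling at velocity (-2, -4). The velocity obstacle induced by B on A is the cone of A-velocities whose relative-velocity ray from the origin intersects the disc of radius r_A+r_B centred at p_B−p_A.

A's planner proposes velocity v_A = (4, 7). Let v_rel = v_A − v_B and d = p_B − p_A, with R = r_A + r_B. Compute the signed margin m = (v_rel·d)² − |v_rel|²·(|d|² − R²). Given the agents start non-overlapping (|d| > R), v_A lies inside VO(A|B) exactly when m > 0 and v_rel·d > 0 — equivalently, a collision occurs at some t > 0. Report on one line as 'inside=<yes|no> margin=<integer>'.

d = (15, -11),  |d|² = 346;  R = 6+2 = 8,  c = 346−8² = 282
v_rel = (6, 11),  |v_rel|² = 157;  v_rel·d = (6)·(15) + (11)·(-11) = -31
157·t² + 62·t + 282 = 0  ⇒  m = (-31)² − 157·282 = -43313
m = -43313 < 0,  v_rel·d = -31 < 0  ⇒  outside

inside=no margin=-43313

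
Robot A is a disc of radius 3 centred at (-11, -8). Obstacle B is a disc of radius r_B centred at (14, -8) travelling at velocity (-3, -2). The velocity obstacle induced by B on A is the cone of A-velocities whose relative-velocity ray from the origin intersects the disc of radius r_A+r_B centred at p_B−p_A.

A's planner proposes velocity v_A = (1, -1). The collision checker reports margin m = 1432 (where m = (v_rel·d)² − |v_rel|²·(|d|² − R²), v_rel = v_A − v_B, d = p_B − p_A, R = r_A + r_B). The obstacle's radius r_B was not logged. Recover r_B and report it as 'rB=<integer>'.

m = 1432
d = (25, 0);  v_rel = (4, 1),  |v_rel|² = 17
v_rel×d = (4)·(0) − (1)·(25) = -25
since m = R²·17 − (-25)²:  R² = (625 + 1432) / 17 = 121
R = √121 = 11  ⇒  r_B = 11 − 3 = 8

rB=8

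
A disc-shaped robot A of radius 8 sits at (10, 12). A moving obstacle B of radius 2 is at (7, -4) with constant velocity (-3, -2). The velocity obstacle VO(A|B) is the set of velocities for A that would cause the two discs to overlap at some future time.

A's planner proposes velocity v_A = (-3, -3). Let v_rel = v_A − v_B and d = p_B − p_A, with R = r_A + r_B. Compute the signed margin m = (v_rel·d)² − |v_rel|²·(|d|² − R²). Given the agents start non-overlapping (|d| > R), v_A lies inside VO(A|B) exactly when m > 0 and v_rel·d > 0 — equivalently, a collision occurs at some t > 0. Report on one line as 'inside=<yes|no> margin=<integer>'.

d = (-3, -16),  |d|² = 265;  R = 8+2 = 10,  c = 265−10² = 165
v_rel = (0, -1),  |v_rel|² = 1;  v_rel·d = (0)·(-3) + (-1)·(-16) = 16
1·t² − 32·t + 165 = 0  ⇒  m = 16² − 1·165 = 91
m = 91 > 0,  v_rel·d = 16 > 0  ⇒  inside

inside=yes margin=91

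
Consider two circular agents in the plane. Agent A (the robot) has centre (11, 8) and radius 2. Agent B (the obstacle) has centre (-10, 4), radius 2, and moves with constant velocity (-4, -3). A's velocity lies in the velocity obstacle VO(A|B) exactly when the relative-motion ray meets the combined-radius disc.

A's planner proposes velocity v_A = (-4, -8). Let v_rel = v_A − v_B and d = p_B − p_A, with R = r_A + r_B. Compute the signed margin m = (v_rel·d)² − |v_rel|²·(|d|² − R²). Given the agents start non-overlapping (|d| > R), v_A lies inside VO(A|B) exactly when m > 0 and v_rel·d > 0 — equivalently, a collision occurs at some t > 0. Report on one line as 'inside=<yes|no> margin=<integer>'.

d = (-21, -4),  |d|² = 457;  R = 2+2 = 4,  c = 457−4² = 441
v_rel = (0, -5),  |v_rel|² = 25;  v_rel·d = (0)·(-21) + (-5)·(-4) = 20
25·t² − 40·t + 441 = 0  ⇒  m = 20² − 25·441 = -10625
m = -10625 < 0,  v_rel·d = 20 > 0  ⇒  outside

inside=no margin=-10625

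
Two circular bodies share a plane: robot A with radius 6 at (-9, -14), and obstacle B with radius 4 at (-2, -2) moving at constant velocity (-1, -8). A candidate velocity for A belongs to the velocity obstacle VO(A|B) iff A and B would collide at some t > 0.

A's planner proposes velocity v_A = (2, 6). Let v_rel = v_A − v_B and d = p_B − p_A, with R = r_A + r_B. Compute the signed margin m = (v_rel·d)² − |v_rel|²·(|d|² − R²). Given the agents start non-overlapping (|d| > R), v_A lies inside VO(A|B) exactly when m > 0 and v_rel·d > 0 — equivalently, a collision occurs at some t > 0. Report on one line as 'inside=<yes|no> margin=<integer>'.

d = (7, 12),  |d|² = 193;  R = 6+4 = 10,  c = 193−10² = 93
v_rel = (3, 14),  |v_rel|² = 205;  v_rel·d = (3)·(7) + (14)·(12) = 189
205·t² − 378·t + 93 = 0  ⇒  m = 189² − 205·93 = 16656
m = 16656 > 0,  v_rel·d = 189 > 0  ⇒  inside

inside=yes margin=16656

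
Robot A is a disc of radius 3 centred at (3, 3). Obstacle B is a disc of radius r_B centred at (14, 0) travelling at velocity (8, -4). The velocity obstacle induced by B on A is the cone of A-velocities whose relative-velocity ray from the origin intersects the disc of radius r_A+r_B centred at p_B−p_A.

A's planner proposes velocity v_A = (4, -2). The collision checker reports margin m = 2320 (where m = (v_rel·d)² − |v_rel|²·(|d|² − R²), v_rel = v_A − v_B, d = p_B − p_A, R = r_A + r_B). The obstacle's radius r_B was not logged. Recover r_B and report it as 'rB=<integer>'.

m = 2320
d = (11, -3);  v_rel = (-4, 2),  |v_rel|² = 20
v_rel×d = (-4)·(-3) − (2)·(11) = -10
since m = R²·20 − (-10)²:  R² = (100 + 2320) / 20 = 121
R = √121 = 11  ⇒  r_B = 11 − 3 = 8

rB=8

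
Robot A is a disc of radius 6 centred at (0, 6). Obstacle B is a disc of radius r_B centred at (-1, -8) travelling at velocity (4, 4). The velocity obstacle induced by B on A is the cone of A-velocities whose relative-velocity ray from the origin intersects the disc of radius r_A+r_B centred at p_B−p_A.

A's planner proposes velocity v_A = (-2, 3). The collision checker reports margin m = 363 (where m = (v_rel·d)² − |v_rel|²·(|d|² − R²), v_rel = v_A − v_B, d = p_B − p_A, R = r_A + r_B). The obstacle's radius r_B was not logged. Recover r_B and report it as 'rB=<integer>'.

m = 363
d = (-1, -14);  v_rel = (-6, -1),  |v_rel|² = 37
v_rel×d = (-6)·(-14) − (-1)·(-1) = 83
since m = R²·37 − 83²:  R² = (6889 + 363) / 37 = 196
R = √196 = 14  ⇒  r_B = 14 − 6 = 8

rB=8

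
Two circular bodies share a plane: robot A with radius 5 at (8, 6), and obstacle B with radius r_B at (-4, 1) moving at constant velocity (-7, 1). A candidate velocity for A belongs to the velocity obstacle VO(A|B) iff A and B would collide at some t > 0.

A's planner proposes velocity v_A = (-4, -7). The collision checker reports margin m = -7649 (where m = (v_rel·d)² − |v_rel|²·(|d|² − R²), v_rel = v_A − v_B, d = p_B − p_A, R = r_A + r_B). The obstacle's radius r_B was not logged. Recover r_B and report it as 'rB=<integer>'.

m = -7649
d = (-12, -5);  v_rel = (3, -8),  |v_rel|² = 73
v_rel×d = (3)·(-5) − (-8)·(-12) = -111
since m = R²·73 − (-111)²:  R² = (12321 + -7649) / 73 = 64
R = √64 = 8  ⇒  r_B = 8 − 5 = 3

rB=3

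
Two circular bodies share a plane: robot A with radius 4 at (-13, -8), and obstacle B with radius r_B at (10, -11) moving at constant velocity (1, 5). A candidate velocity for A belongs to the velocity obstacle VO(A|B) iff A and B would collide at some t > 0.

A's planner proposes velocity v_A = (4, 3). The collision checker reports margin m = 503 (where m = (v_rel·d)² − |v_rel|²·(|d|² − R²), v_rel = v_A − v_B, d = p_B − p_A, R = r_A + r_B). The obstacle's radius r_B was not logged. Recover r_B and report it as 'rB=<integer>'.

m = 503
d = (23, -3);  v_rel = (3, -2),  |v_rel|² = 13
v_rel×d = (3)·(-3) − (-2)·(23) = 37
since m = R²·13 − 37²:  R² = (1369 + 503) / 13 = 144
R = √144 = 12  ⇒  r_B = 12 − 4 = 8

rB=8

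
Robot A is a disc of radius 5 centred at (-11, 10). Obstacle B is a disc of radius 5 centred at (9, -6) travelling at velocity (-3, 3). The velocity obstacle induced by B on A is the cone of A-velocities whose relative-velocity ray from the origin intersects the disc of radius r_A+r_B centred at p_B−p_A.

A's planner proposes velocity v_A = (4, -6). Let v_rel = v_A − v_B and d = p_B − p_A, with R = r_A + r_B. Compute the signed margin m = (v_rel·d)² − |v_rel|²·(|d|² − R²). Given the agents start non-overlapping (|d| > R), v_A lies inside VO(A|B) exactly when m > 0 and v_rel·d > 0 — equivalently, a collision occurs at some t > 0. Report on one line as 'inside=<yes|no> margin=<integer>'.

d = (20, -16),  |d|² = 656;  R = 5+5 = 10,  c = 656−10² = 556
v_rel = (7, -9),  |v_rel|² = 130;  v_rel·d = (7)·(20) + (-9)·(-16) = 284
130·t² − 568·t + 556 = 0  ⇒  m = 284² − 130·556 = 8376
m = 8376 > 0,  v_rel·d = 284 > 0  ⇒  inside

inside=yes margin=8376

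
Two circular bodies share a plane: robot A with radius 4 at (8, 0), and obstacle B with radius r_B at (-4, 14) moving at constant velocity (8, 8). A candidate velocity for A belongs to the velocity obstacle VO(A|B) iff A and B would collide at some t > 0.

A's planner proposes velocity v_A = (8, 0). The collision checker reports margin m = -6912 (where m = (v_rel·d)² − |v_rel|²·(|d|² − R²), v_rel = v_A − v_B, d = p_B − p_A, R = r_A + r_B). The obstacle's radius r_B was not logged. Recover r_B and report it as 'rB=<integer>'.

m = -6912
d = (-12, 14);  v_rel = (0, -8),  |v_rel|² = 64
v_rel×d = (0)·(14) − (-8)·(-12) = -96
since m = R²·64 − (-96)²:  R² = (9216 + -6912) / 64 = 36
R = √36 = 6  ⇒  r_B = 6 − 4 = 2

rB=2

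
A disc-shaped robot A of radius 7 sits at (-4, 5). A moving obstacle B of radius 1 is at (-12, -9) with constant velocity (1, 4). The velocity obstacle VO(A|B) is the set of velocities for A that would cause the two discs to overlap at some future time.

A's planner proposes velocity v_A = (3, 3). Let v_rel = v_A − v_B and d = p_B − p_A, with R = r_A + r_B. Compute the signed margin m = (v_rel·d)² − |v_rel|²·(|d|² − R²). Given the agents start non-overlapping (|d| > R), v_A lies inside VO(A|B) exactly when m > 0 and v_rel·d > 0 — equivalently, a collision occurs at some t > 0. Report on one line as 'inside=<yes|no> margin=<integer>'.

d = (-8, -14),  |d|² = 260;  R = 7+1 = 8,  c = 260−8² = 196
v_rel = (2, -1),  |v_rel|² = 5;  v_rel·d = (2)·(-8) + (-1)·(-14) = -2
5·t² + 4·t + 196 = 0  ⇒  m = (-2)² − 5·196 = -976
m = -976 < 0,  v_rel·d = -2 < 0  ⇒  outside

inside=no margin=-976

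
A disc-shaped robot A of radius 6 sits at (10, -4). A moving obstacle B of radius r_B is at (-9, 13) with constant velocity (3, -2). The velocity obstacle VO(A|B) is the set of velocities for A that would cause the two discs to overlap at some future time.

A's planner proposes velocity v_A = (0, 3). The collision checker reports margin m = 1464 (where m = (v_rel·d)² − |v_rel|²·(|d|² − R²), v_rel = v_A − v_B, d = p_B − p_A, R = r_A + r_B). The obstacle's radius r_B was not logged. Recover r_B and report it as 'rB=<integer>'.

m = 1464
d = (-19, 17);  v_rel = (-3, 5),  |v_rel|² = 34
v_rel×d = (-3)·(17) − (5)·(-19) = 44
since m = R²·34 − 44²:  R² = (1936 + 1464) / 34 = 100
R = √100 = 10  ⇒  r_B = 10 − 6 = 4

rB=4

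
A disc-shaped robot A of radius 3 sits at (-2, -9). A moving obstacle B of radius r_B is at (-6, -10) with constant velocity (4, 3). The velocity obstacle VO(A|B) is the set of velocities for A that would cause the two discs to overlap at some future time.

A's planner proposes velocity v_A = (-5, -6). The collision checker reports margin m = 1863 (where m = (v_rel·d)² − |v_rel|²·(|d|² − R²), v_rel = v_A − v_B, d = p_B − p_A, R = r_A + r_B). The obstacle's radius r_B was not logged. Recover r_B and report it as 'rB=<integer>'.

m = 1863
d = (-4, -1);  v_rel = (-9, -9),  |v_rel|² = 162
v_rel×d = (-9)·(-1) − (-9)·(-4) = -27
since m = R²·162 − (-27)²:  R² = (729 + 1863) / 162 = 16
R = √16 = 4  ⇒  r_B = 4 − 3 = 1

rB=1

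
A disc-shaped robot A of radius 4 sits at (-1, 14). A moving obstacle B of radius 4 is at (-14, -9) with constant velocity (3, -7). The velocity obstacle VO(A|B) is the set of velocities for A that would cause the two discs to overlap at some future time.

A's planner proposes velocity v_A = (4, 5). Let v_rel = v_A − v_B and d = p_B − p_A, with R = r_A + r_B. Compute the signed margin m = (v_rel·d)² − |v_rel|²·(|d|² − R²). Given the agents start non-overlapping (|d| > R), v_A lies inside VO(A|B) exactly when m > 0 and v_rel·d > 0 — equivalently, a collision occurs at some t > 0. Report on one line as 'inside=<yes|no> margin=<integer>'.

d = (-13, -23),  |d|² = 698;  R = 4+4 = 8,  c = 698−8² = 634
v_rel = (1, 12),  |v_rel|² = 145;  v_rel·d = (1)·(-13) + (12)·(-23) = -289
145·t² + 578·t + 634 = 0  ⇒  m = (-289)² − 145·634 = -8409
m = -8409 < 0,  v_rel·d = -289 < 0  ⇒  outside

inside=no margin=-8409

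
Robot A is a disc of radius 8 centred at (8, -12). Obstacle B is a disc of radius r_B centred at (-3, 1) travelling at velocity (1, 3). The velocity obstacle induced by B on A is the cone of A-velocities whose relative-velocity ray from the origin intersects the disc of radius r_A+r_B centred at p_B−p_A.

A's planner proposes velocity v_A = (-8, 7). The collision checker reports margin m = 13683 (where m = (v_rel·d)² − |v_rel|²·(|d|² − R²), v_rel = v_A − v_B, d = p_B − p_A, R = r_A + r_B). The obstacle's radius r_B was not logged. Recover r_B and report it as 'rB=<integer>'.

m = 13683
d = (-11, 13);  v_rel = (-9, 4),  |v_rel|² = 97
v_rel×d = (-9)·(13) − (4)·(-11) = -73
since m = R²·97 − (-73)²:  R² = (5329 + 13683) / 97 = 196
R = √196 = 14  ⇒  r_B = 14 − 8 = 6

rB=6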